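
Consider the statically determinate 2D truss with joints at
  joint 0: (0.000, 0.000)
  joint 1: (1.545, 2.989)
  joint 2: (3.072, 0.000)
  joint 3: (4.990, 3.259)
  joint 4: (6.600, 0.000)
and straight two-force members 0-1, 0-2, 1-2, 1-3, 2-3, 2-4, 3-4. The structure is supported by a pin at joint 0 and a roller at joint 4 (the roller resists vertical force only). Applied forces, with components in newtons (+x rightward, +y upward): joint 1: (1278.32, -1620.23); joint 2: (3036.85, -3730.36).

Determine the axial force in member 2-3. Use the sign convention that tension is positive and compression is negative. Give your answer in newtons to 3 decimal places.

3404.617

N=5 nodes, M=7 members, R=3 reactions → 2N=10, M+R=10
member 0 (0-1): L=3.3647, (cx,cy)=(0.4592,0.8883)
member 1 (0-2): L=3.0720, (cx,cy)=(1.0000,0.0000)
member 2 (1-2): L=3.3565, (cx,cy)=(0.4549,-0.8905)
member 3 (1-3): L=3.4556, (cx,cy)=(0.9969,0.0781)
member 4 (2-3): L=3.7815, (cx,cy)=(0.5072,0.8618)
member 5 (2-4): L=3.5280, (cx,cy)=(1.0000,0.0000)
member 6 (3-4): L=3.6350, (cx,cy)=(0.4429,-0.8966)
solve A·x = −loads:
  F[0-1] = -2989.9168 N (compression)
  F[0-2] = +5688.0810 N (tension)
  F[1-2] = +894.0554 N (tension)
  F[1-3] = -3067.3528 N (compression)
  F[2-3] = +3404.6168 N (tension)
  F[2-4] = +1331.1366 N (tension)
  F[3-4] = -3005.3873 N (compression)
  Rx@0 = -4315.1700 N
  Ry@0 = +2656.0719 N
  Ry@4 = +2694.5181 N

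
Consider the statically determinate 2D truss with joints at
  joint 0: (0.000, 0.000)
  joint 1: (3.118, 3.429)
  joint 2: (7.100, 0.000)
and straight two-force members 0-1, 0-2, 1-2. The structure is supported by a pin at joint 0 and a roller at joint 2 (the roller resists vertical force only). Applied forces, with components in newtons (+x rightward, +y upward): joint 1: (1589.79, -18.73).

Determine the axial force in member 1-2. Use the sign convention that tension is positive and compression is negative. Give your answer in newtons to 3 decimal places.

-1189.260

N=3 nodes, M=3 members, R=3 reactions → 2N=6, M+R=6
member 0 (0-1): L=4.6346, (cx,cy)=(0.6728,0.7399)
member 1 (0-2): L=7.1000, (cx,cy)=(1.0000,0.0000)
member 2 (1-2): L=5.2549, (cx,cy)=(0.7578,-0.6525)
solve A·x = −loads:
  F[0-1] = +1023.5649 N (tension)
  F[0-2] = +901.1778 N (tension)
  F[1-2] = -1189.2598 N (compression)
  Rx@0 = -1589.7900 N
  Ry@0 = -757.2968 N
  Ry@2 = +776.0268 N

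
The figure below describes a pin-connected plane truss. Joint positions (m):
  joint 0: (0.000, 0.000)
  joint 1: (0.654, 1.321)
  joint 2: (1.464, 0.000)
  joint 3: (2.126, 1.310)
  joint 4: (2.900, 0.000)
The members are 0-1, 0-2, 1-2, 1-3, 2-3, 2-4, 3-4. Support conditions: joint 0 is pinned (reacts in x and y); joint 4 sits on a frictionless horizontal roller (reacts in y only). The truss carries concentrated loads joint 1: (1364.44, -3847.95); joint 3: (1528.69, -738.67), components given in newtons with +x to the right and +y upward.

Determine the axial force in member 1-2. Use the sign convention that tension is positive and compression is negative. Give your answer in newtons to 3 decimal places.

-2316.312

N=5 nodes, M=7 members, R=3 reactions → 2N=10, M+R=10
member 0 (0-1): L=1.4740, (cx,cy)=(0.4437,0.8962)
member 1 (0-2): L=1.4640, (cx,cy)=(1.0000,0.0000)
member 2 (1-2): L=1.5496, (cx,cy)=(0.5227,-0.8525)
member 3 (1-3): L=1.4720, (cx,cy)=(1.0000,-0.0075)
member 4 (2-3): L=1.4678, (cx,cy)=(0.4510,0.8925)
member 5 (2-4): L=1.4360, (cx,cy)=(1.0000,0.0000)
member 6 (3-4): L=1.5216, (cx,cy)=(0.5087,-0.8610)
solve A·x = −loads:
  F[0-1] = -2081.3215 N (compression)
  F[0-2] = +3816.5757 N (tension)
  F[1-2] = -2316.3116 N (compression)
  F[1-3] = -1077.1136 N (compression)
  F[2-3] = +2212.4691 N (tension)
  F[2-4] = +1607.8950 N (tension)
  F[3-4] = -3160.8853 N (compression)
  Rx@0 = -2893.1300 N
  Ry@0 = +1865.2473 N
  Ry@4 = +2721.3727 N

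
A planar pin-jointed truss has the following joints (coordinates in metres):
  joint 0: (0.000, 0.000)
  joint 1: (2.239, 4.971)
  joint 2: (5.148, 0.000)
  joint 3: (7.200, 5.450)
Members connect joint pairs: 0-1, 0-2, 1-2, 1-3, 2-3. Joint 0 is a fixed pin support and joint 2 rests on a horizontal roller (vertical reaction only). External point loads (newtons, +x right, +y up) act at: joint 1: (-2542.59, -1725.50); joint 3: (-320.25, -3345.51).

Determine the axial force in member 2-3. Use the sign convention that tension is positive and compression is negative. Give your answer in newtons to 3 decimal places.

-3675.360

N=4 nodes, M=5 members, R=3 reactions → 2N=8, M+R=8
member 0 (0-1): L=5.4520, (cx,cy)=(0.4107,0.9118)
member 1 (0-2): L=5.1480, (cx,cy)=(1.0000,0.0000)
member 2 (1-2): L=5.7596, (cx,cy)=(0.5051,-0.8631)
member 3 (1-3): L=4.9841, (cx,cy)=(0.9954,0.0961)
member 4 (2-3): L=5.8235, (cx,cy)=(0.3524,0.9359)
solve A·x = −loads:
  F[0-1] = -2671.3844 N (compression)
  F[0-2] = -1765.7629 N (compression)
  F[1-2] = +931.9408 N (tension)
  F[1-3] = +979.3520 N (tension)
  F[2-3] = -3675.3598 N (compression)
  Rx@0 = +2862.8400 N
  Ry@0 = +2435.7169 N
  Ry@2 = +2635.2931 N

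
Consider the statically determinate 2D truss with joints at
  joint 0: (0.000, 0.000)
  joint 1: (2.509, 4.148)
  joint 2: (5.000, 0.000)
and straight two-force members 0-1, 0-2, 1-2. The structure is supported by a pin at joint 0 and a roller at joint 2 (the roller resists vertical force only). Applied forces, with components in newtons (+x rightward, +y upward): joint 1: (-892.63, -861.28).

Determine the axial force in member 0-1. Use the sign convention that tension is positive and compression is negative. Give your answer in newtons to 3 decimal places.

N=3 nodes, M=3 members, R=3 reactions → 2N=6, M+R=6
member 0 (0-1): L=4.8478, (cx,cy)=(0.5176,0.8556)
member 1 (0-2): L=5.0000, (cx,cy)=(1.0000,0.0000)
member 2 (1-2): L=4.8385, (cx,cy)=(0.5148,-0.8573)
solve A·x = −loads:
  F[0-1] = -1366.9336 N (compression)
  F[0-2] = -185.1649 N (compression)
  F[1-2] = +359.6621 N (tension)
  Rx@0 = +892.6300 N
  Ry@0 = +1169.6155 N
  Ry@2 = -308.3355 N

-1366.934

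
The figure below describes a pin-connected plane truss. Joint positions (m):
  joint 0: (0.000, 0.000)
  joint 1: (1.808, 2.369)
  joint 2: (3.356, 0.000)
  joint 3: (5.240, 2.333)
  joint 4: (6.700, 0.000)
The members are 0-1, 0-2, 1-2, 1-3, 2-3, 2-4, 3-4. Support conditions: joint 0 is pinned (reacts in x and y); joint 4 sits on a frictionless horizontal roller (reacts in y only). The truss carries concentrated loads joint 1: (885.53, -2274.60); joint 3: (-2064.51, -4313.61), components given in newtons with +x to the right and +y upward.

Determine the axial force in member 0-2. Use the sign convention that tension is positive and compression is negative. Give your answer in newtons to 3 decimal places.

N=5 nodes, M=7 members, R=3 reactions → 2N=10, M+R=10
member 0 (0-1): L=2.9801, (cx,cy)=(0.6067,0.7949)
member 1 (0-2): L=3.3560, (cx,cy)=(1.0000,0.0000)
member 2 (1-2): L=2.8299, (cx,cy)=(0.5470,-0.8371)
member 3 (1-3): L=3.4322, (cx,cy)=(0.9999,-0.0105)
member 4 (2-3): L=2.9987, (cx,cy)=(0.6283,0.7780)
member 5 (2-4): L=3.3440, (cx,cy)=(1.0000,0.0000)
member 6 (3-4): L=2.7522, (cx,cy)=(0.5305,-0.8477)
solve A·x = −loads:
  F[0-1] = -3782.1185 N (compression)
  F[0-2] = +1115.5937 N (tension)
  F[1-2] = +920.5207 N (tension)
  F[1-3] = -3683.8416 N (compression)
  F[2-3] = -990.4800 N (compression)
  F[2-4] = +2241.4151 N (tension)
  F[3-4] = -4225.1887 N (compression)
  Rx@0 = +1178.9800 N
  Ry@0 = +3006.5515 N
  Ry@4 = +3581.6585 N

1115.594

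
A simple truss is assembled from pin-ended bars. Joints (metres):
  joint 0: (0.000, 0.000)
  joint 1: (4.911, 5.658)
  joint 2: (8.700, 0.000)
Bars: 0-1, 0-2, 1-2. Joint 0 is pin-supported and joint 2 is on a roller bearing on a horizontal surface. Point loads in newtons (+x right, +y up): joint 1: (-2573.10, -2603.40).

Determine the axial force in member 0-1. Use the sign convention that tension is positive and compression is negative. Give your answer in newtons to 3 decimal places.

N=3 nodes, M=3 members, R=3 reactions → 2N=6, M+R=6
member 0 (0-1): L=7.4921, (cx,cy)=(0.6555,0.7552)
member 1 (0-2): L=8.7000, (cx,cy)=(1.0000,0.0000)
member 2 (1-2): L=6.8095, (cx,cy)=(0.5564,-0.8309)
solve A·x = −loads:
  F[0-1] = -3717.1978 N (compression)
  F[0-2] = -136.4977 N (compression)
  F[1-2] = +245.3108 N (tension)
  Rx@0 = +2573.1000 N
  Ry@0 = +2807.2279 N
  Ry@2 = -203.8279 N

-3717.198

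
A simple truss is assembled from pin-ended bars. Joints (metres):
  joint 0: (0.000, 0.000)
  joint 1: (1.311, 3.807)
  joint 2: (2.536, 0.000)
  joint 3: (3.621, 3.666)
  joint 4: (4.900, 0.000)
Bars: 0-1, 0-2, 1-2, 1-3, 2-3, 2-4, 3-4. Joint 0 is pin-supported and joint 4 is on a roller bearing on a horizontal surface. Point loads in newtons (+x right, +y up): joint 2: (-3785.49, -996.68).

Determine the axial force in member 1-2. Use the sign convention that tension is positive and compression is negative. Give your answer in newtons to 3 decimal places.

N=5 nodes, M=7 members, R=3 reactions → 2N=10, M+R=10
member 0 (0-1): L=4.0264, (cx,cy)=(0.3256,0.9455)
member 1 (0-2): L=2.5360, (cx,cy)=(1.0000,0.0000)
member 2 (1-2): L=3.9992, (cx,cy)=(0.3063,-0.9519)
member 3 (1-3): L=2.3143, (cx,cy)=(0.9981,-0.0609)
member 4 (2-3): L=3.8232, (cx,cy)=(0.2838,0.9589)
member 5 (2-4): L=2.3640, (cx,cy)=(1.0000,0.0000)
member 6 (3-4): L=3.8827, (cx,cy)=(0.3294,-0.9442)
solve A·x = −loads:
  F[0-1] = -508.5599 N (compression)
  F[0-2] = -3619.9027 N (compression)
  F[1-2] = +526.0779 N (tension)
  F[1-3] = -327.3376 N (compression)
  F[2-3] = +517.1522 N (tension)
  F[2-4] = +179.9646 N (tension)
  F[3-4] = -546.3247 N (compression)
  Rx@0 = +3785.4900 N
  Ry@0 = +480.8472 N
  Ry@4 = +515.8328 N

526.078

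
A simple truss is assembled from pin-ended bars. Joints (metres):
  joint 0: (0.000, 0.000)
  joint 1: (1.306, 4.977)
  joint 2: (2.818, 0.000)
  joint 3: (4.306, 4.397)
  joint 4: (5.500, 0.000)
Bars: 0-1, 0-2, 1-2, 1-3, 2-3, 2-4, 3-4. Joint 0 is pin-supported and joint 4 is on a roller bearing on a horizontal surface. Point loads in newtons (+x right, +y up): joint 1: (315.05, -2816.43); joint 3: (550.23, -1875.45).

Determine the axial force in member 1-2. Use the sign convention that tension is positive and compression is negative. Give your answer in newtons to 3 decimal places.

N=5 nodes, M=7 members, R=3 reactions → 2N=10, M+R=10
member 0 (0-1): L=5.1455, (cx,cy)=(0.2538,0.9673)
member 1 (0-2): L=2.8180, (cx,cy)=(1.0000,0.0000)
member 2 (1-2): L=5.2016, (cx,cy)=(0.2907,-0.9568)
member 3 (1-3): L=3.0556, (cx,cy)=(0.9818,-0.1898)
member 4 (2-3): L=4.6420, (cx,cy)=(0.3206,0.9472)
member 5 (2-4): L=2.6820, (cx,cy)=(1.0000,0.0000)
member 6 (3-4): L=4.5562, (cx,cy)=(0.2621,-0.9651)
solve A·x = −loads:
  F[0-1] = -1891.7734 N (compression)
  F[0-2] = +1345.4386 N (tension)
  F[1-2] = -924.7673 N (compression)
  F[1-3] = -536.1452 N (compression)
  F[2-3] = +934.1302 N (tension)
  F[2-4] = +777.1879 N (tension)
  F[3-4] = -2965.7020 N (compression)
  Rx@0 = -865.2800 N
  Ry@0 = +1829.8236 N
  Ry@4 = +2862.0564 N

-924.767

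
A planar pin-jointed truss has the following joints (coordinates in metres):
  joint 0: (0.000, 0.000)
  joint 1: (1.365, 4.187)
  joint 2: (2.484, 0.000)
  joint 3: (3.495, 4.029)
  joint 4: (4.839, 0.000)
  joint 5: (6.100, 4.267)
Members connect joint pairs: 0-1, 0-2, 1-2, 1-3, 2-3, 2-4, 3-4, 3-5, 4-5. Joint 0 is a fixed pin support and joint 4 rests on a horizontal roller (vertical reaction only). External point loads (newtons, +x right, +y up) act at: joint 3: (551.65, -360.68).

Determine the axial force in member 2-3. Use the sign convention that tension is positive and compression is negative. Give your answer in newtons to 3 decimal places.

N=6 nodes, M=9 members, R=3 reactions → 2N=12, M+R=12
member 0 (0-1): L=4.4039, (cx,cy)=(0.3100,0.9508)
member 1 (0-2): L=2.4840, (cx,cy)=(1.0000,0.0000)
member 2 (1-2): L=4.3340, (cx,cy)=(0.2582,-0.9661)
member 3 (1-3): L=2.1359, (cx,cy)=(0.9973,-0.0740)
member 4 (2-3): L=4.1539, (cx,cy)=(0.2434,0.9699)
member 5 (2-4): L=2.3550, (cx,cy)=(1.0000,0.0000)
member 6 (3-4): L=4.2473, (cx,cy)=(0.3164,-0.9486)
member 7 (3-5): L=2.6158, (cx,cy)=(0.9959,0.0910)
member 8 (4-5): L=4.4494, (cx,cy)=(0.2834,0.9590)
solve A·x = −loads:
  F[0-1] = +377.7357 N (tension)
  F[0-2] = +434.5694 N (tension)
  F[1-2] = -388.4274 N (compression)
  F[1-3] = +217.9674 N (tension)
  F[2-3] = +386.8910 N (tension)
  F[2-4] = +240.1163 N (tension)
  F[3-4] = -758.8059 N (compression)
  F[3-5] = -0.0000 N (compression)
  F[4-5] = +0.0000 N (tension)
  Rx@0 = -551.6500 N
  Ry@0 = -359.1329 N
  Ry@4 = +719.8129 N

386.891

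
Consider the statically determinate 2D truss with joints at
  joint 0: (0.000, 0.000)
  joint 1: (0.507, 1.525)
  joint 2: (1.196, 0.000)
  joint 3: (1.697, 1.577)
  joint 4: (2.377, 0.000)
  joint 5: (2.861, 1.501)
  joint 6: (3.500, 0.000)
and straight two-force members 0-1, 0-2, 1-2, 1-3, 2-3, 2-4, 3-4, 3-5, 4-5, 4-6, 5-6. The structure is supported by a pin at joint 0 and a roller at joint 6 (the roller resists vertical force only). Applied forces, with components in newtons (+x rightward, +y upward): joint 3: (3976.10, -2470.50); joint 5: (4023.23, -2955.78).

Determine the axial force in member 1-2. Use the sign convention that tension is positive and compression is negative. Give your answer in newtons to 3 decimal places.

N=7 nodes, M=11 members, R=3 reactions → 2N=14, M+R=14
member 0 (0-1): L=1.6071, (cx,cy)=(0.3155,0.9489)
member 1 (0-2): L=1.1960, (cx,cy)=(1.0000,0.0000)
member 2 (1-2): L=1.6734, (cx,cy)=(0.4117,-0.9113)
member 3 (1-3): L=1.1911, (cx,cy)=(0.9990,0.0437)
member 4 (2-3): L=1.6547, (cx,cy)=(0.3028,0.9531)
member 5 (2-4): L=1.1810, (cx,cy)=(1.0000,0.0000)
member 6 (3-4): L=1.7174, (cx,cy)=(0.3960,-0.9183)
member 7 (3-5): L=1.1665, (cx,cy)=(0.9979,-0.0652)
member 8 (4-5): L=1.5771, (cx,cy)=(0.3069,0.9517)
member 9 (4-6): L=1.1230, (cx,cy)=(1.0000,0.0000)
member 10 (5-6): L=1.6314, (cx,cy)=(0.3917,-0.9201)
solve A·x = −loads:
  F[0-1] = +1796.3424 N (tension)
  F[0-2] = +7432.6182 N (tension)
  F[1-2] = -1807.6487 N (compression)
  F[1-3] = +1312.2275 N (tension)
  F[2-3] = +1728.4527 N (tension)
  F[2-4] = +6165.0134 N (tension)
  F[3-4] = -4521.7283 N (compression)
  F[3-5] = -352.1245 N (compression)
  F[4-5] = +4362.6883 N (tension)
  F[4-6] = +3035.7339 N (tension)
  F[5-6] = -7750.1757 N (compression)
  Rx@0 = -7999.3300 N
  Ry@0 = -1704.6066 N
  Ry@6 = +7130.8866 N

-1807.649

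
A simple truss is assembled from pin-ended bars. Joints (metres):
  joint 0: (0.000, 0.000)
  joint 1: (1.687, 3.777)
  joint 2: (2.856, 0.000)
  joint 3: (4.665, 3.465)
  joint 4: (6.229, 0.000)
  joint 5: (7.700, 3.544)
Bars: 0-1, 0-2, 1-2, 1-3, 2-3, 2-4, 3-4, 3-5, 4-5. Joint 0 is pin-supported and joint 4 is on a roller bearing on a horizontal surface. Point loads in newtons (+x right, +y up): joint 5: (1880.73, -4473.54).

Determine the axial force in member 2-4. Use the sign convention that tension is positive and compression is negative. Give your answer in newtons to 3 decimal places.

N=6 nodes, M=9 members, R=3 reactions → 2N=12, M+R=12
member 0 (0-1): L=4.1366, (cx,cy)=(0.4078,0.9131)
member 1 (0-2): L=2.8560, (cx,cy)=(1.0000,0.0000)
member 2 (1-2): L=3.9538, (cx,cy)=(0.2957,-0.9553)
member 3 (1-3): L=2.9943, (cx,cy)=(0.9946,-0.1042)
member 4 (2-3): L=3.9088, (cx,cy)=(0.4628,0.8865)
member 5 (2-4): L=3.3730, (cx,cy)=(1.0000,0.0000)
member 6 (3-4): L=3.8016, (cx,cy)=(0.4114,-0.9115)
member 7 (3-5): L=3.0360, (cx,cy)=(0.9997,0.0260)
member 8 (4-5): L=3.8372, (cx,cy)=(0.3834,0.9236)
solve A·x = −loads:
  F[0-1] = +2328.9609 N (tension)
  F[0-2] = +930.9331 N (tension)
  F[1-2] = -2408.2661 N (compression)
  F[1-3] = +1670.9379 N (tension)
  F[2-3] = +2595.2560 N (tension)
  F[2-4] = -982.2021 N (compression)
  F[3-4] = -2225.1679 N (compression)
  F[3-5] = +3779.6536 N (tension)
  F[4-5] = -4950.0736 N (compression)
  Rx@0 = -1880.7300 N
  Ry@0 = -2126.4865 N
  Ry@4 = +6600.0265 N

-982.202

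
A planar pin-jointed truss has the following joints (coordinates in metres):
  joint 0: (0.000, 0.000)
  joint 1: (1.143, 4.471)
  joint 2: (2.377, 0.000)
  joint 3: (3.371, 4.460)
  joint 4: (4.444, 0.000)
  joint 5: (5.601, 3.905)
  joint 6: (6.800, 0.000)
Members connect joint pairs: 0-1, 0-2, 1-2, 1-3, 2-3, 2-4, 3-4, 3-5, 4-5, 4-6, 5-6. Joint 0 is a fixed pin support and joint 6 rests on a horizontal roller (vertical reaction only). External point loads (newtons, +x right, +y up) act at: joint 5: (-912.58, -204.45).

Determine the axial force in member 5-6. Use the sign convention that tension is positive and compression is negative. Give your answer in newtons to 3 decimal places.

N=7 nodes, M=11 members, R=3 reactions → 2N=14, M+R=14
member 0 (0-1): L=4.6148, (cx,cy)=(0.2477,0.9688)
member 1 (0-2): L=2.3770, (cx,cy)=(1.0000,0.0000)
member 2 (1-2): L=4.6382, (cx,cy)=(0.2661,-0.9640)
member 3 (1-3): L=2.2280, (cx,cy)=(1.0000,-0.0049)
member 4 (2-3): L=4.5694, (cx,cy)=(0.2175,0.9761)
member 5 (2-4): L=2.0670, (cx,cy)=(1.0000,0.0000)
member 6 (3-4): L=4.5873, (cx,cy)=(0.2339,-0.9723)
member 7 (3-5): L=2.2980, (cx,cy)=(0.9704,-0.2415)
member 8 (4-5): L=4.0728, (cx,cy)=(0.2841,0.9588)
member 9 (4-6): L=2.3560, (cx,cy)=(1.0000,0.0000)
member 10 (5-6): L=4.0849, (cx,cy)=(0.2935,-0.9560)
solve A·x = −loads:
  F[0-1] = -578.1254 N (compression)
  F[0-2] = -769.3888 N (compression)
  F[1-2] = +582.5813 N (tension)
  F[1-3] = -298.1925 N (compression)
  F[2-3] = -575.3622 N (compression)
  F[2-4] = -489.2309 N (compression)
  F[3-4] = +728.0556 N (tension)
  F[3-5] = -611.7570 N (compression)
  F[4-5] = -738.2747 N (compression)
  F[4-6] = -109.2032 N (compression)
  F[5-6] = +372.0493 N (tension)
  Rx@0 = +912.5800 N
  Ry@0 = +560.1118 N
  Ry@6 = -355.6618 N

372.049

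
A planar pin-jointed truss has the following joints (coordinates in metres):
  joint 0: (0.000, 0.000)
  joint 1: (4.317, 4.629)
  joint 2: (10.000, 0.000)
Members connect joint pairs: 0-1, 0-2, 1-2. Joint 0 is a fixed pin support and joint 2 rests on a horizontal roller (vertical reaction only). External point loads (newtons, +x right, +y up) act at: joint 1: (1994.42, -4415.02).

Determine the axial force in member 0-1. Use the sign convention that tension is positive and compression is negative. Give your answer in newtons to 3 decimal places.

-2168.452

N=3 nodes, M=3 members, R=3 reactions → 2N=6, M+R=6
member 0 (0-1): L=6.3296, (cx,cy)=(0.6820,0.7313)
member 1 (0-2): L=10.0000, (cx,cy)=(1.0000,0.0000)
member 2 (1-2): L=7.3297, (cx,cy)=(0.7753,-0.6315)
solve A·x = −loads:
  F[0-1] = -2168.4516 N (compression)
  F[0-2] = +3473.3715 N (tension)
  F[1-2] = -4479.7963 N (compression)
  Rx@0 = -1994.4200 N
  Ry@0 = +1585.8388 N
  Ry@2 = +2829.1812 N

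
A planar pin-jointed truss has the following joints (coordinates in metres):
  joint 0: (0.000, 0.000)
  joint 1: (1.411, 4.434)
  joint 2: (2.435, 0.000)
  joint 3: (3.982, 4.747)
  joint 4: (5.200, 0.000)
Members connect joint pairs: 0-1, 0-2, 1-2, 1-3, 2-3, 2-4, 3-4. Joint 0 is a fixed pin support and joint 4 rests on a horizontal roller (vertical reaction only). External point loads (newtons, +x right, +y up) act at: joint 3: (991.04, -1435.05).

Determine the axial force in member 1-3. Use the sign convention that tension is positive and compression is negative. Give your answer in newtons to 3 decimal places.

305.944

N=5 nodes, M=7 members, R=3 reactions → 2N=10, M+R=10
member 0 (0-1): L=4.6531, (cx,cy)=(0.3032,0.9529)
member 1 (0-2): L=2.4350, (cx,cy)=(1.0000,0.0000)
member 2 (1-2): L=4.5507, (cx,cy)=(0.2250,-0.9744)
member 3 (1-3): L=2.5900, (cx,cy)=(0.9927,0.1209)
member 4 (2-3): L=4.9927, (cx,cy)=(0.3099,0.9508)
member 5 (2-4): L=2.7650, (cx,cy)=(1.0000,0.0000)
member 6 (3-4): L=4.9008, (cx,cy)=(0.2485,-0.9686)
solve A·x = −loads:
  F[0-1] = +596.6667 N (tension)
  F[0-2] = +810.1073 N (tension)
  F[1-2] = -545.5911 N (compression)
  F[1-3] = +305.9439 N (tension)
  F[2-3] = +559.1158 N (tension)
  F[2-4] = +514.0956 N (tension)
  F[3-4] = -2068.5252 N (compression)
  Rx@0 = -991.0400 N
  Ry@0 = -568.5723 N
  Ry@4 = +2003.6223 N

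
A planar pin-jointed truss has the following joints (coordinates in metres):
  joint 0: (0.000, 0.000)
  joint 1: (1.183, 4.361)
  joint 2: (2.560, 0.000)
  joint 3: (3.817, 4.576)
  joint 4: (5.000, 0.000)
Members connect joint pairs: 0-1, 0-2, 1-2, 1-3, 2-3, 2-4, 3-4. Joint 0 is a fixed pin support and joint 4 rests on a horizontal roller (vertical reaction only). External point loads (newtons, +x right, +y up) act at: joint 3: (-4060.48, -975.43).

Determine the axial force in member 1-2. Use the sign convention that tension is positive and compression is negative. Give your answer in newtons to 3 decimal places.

3945.679

N=5 nodes, M=7 members, R=3 reactions → 2N=10, M+R=10
member 0 (0-1): L=4.5186, (cx,cy)=(0.2618,0.9651)
member 1 (0-2): L=2.5600, (cx,cy)=(1.0000,0.0000)
member 2 (1-2): L=4.5732, (cx,cy)=(0.3011,-0.9536)
member 3 (1-3): L=2.6428, (cx,cy)=(0.9967,0.0814)
member 4 (2-3): L=4.7455, (cx,cy)=(0.2649,0.9643)
member 5 (2-4): L=2.4400, (cx,cy)=(1.0000,0.0000)
member 6 (3-4): L=4.7264, (cx,cy)=(0.2503,-0.9682)
solve A·x = −loads:
  F[0-1] = -4089.5809 N (compression)
  F[0-2] = -2989.8018 N (compression)
  F[1-2] = +3945.6788 N (tension)
  F[1-3] = -2266.2340 N (compression)
  F[2-3] = -3901.9445 N (compression)
  F[2-4] = -768.2024 N (compression)
  F[3-4] = +3069.2010 N (tension)
  Rx@0 = +4060.4800 N
  Ry@0 = +3946.9380 N
  Ry@4 = -2971.5080 N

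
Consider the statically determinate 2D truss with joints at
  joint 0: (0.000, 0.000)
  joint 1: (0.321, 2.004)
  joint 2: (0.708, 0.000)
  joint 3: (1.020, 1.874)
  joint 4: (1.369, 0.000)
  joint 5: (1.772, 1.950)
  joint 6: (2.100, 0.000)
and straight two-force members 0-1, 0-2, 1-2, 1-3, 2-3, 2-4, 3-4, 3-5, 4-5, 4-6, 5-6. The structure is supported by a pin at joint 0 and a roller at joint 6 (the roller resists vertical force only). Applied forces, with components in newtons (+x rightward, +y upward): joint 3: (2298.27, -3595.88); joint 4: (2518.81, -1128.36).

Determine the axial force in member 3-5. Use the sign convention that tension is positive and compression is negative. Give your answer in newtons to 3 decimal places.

N=7 nodes, M=11 members, R=3 reactions → 2N=14, M+R=14
member 0 (0-1): L=2.0295, (cx,cy)=(0.1582,0.9874)
member 1 (0-2): L=0.7080, (cx,cy)=(1.0000,0.0000)
member 2 (1-2): L=2.0410, (cx,cy)=(0.1896,-0.9819)
member 3 (1-3): L=0.7110, (cx,cy)=(0.9831,-0.1828)
member 4 (2-3): L=1.8998, (cx,cy)=(0.1642,0.9864)
member 5 (2-4): L=0.6610, (cx,cy)=(1.0000,0.0000)
member 6 (3-4): L=1.9062, (cx,cy)=(0.1831,-0.9831)
member 7 (3-5): L=0.7558, (cx,cy)=(0.9949,0.1006)
member 8 (4-5): L=1.9912, (cx,cy)=(0.2024,0.9793)
member 9 (4-6): L=0.7310, (cx,cy)=(1.0000,0.0000)
member 10 (5-6): L=1.9774, (cx,cy)=(0.1659,-0.9861)
solve A·x = −loads:
  F[0-1] = -193.5908 N (compression)
  F[0-2] = +4847.6990 N (tension)
  F[1-2] = +207.9543 N (tension)
  F[1-3] = -71.2505 N (compression)
  F[2-3] = -206.9923 N (compression)
  F[2-4] = +4921.1233 N (tension)
  F[3-4] = -3641.6848 N (compression)
  F[3-5] = -1744.4172 N (compression)
  F[4-5] = +4807.9910 N (tension)
  F[4-6] = +762.4883 N (tension)
  F[5-6] = -4596.7659 N (compression)
  Rx@0 = -4817.0800 N
  Ry@0 = +191.1541 N
  Ry@6 = +4533.0859 N

-1744.417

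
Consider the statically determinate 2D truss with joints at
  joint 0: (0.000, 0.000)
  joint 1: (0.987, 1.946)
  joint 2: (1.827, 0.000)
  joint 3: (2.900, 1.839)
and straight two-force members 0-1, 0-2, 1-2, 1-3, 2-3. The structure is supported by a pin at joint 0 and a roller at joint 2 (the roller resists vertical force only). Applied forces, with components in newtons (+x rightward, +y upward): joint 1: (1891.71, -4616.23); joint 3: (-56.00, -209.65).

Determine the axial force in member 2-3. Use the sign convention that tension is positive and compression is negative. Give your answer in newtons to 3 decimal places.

-238.568

N=4 nodes, M=5 members, R=3 reactions → 2N=8, M+R=8
member 0 (0-1): L=2.1820, (cx,cy)=(0.4523,0.8918)
member 1 (0-2): L=1.8270, (cx,cy)=(1.0000,0.0000)
member 2 (1-2): L=2.1196, (cx,cy)=(0.3963,-0.9181)
member 3 (1-3): L=1.9160, (cx,cy)=(0.9984,-0.0558)
member 4 (2-3): L=2.1291, (cx,cy)=(0.5040,0.8637)
solve A·x = −loads:
  F[0-1] = -45.6579 N (compression)
  F[0-2] = +1856.3629 N (tension)
  F[1-2] = -4987.4937 N (compression)
  F[1-3] = +64.3286 N (tension)
  F[2-3] = -238.5677 N (compression)
  Rx@0 = -1835.7100 N
  Ry@0 = +40.7198 N
  Ry@2 = +4785.1602 N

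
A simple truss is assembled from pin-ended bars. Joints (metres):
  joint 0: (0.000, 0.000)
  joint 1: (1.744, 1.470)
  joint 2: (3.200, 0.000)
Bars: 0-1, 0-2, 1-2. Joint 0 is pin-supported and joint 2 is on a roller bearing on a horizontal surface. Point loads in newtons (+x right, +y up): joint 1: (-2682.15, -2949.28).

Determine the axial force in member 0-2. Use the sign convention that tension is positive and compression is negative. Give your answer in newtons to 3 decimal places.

371.671

N=3 nodes, M=3 members, R=3 reactions → 2N=6, M+R=6
member 0 (0-1): L=2.2809, (cx,cy)=(0.7646,0.6445)
member 1 (0-2): L=3.2000, (cx,cy)=(1.0000,0.0000)
member 2 (1-2): L=2.0690, (cx,cy)=(0.7037,-0.7105)
solve A·x = −loads:
  F[0-1] = -3993.9304 N (compression)
  F[0-2] = +371.6712 N (tension)
  F[1-2] = -528.1555 N (compression)
  Rx@0 = +2682.1500 N
  Ry@0 = +2574.0351 N
  Ry@2 = +375.2449 N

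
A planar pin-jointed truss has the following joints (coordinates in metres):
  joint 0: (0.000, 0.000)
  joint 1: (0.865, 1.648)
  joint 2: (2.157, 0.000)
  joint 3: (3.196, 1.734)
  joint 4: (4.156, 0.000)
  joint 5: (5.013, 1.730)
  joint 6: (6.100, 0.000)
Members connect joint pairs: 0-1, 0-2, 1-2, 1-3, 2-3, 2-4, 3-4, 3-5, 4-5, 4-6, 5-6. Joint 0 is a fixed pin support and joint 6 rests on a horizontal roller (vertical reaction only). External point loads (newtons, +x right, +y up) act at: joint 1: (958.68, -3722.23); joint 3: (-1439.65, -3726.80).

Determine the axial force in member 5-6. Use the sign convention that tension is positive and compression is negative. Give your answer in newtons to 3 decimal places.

-2751.979

N=7 nodes, M=11 members, R=3 reactions → 2N=14, M+R=14
member 0 (0-1): L=1.8612, (cx,cy)=(0.4647,0.8854)
member 1 (0-2): L=2.1570, (cx,cy)=(1.0000,0.0000)
member 2 (1-2): L=2.0941, (cx,cy)=(0.6170,-0.7870)
member 3 (1-3): L=2.3326, (cx,cy)=(0.9993,0.0369)
member 4 (2-3): L=2.0215, (cx,cy)=(0.5140,0.8578)
member 5 (2-4): L=1.9990, (cx,cy)=(1.0000,0.0000)
member 6 (3-4): L=1.9820, (cx,cy)=(0.4844,-0.8749)
member 7 (3-5): L=1.8170, (cx,cy)=(1.0000,-0.0022)
member 8 (4-5): L=1.9306, (cx,cy)=(0.4439,0.8961)
member 9 (4-6): L=1.9440, (cx,cy)=(1.0000,0.0000)
member 10 (5-6): L=2.0432, (cx,cy)=(0.5320,-0.8467)
solve A·x = −loads:
  F[0-1] = -5781.1167 N (compression)
  F[0-2] = +2205.8020 N (tension)
  F[1-2] = +1558.6649 N (tension)
  F[1-3] = -4610.2478 N (compression)
  F[2-3] = -1429.9856 N (compression)
  F[2-4] = +3902.4565 N (tension)
  F[3-4] = -2656.8827 N (compression)
  F[3-5] = -2615.5824 N (compression)
  F[4-5] = +2594.0001 N (tension)
  F[4-6] = +1464.1110 N (tension)
  F[5-6] = -2751.9787 N (compression)
  Rx@0 = +480.9700 N
  Ry@0 = +5118.8442 N
  Ry@6 = +2330.1858 N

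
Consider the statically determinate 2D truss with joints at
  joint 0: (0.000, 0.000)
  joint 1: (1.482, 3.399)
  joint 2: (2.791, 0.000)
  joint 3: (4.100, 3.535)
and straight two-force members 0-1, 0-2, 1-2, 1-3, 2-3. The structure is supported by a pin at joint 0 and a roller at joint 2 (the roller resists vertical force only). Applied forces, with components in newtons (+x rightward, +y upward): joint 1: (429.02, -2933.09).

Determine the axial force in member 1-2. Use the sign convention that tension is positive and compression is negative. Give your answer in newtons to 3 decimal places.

N=4 nodes, M=5 members, R=3 reactions → 2N=8, M+R=8
member 0 (0-1): L=3.7080, (cx,cy)=(0.3997,0.9167)
member 1 (0-2): L=2.7910, (cx,cy)=(1.0000,0.0000)
member 2 (1-2): L=3.6423, (cx,cy)=(0.3594,-0.9332)
member 3 (1-3): L=2.6215, (cx,cy)=(0.9987,0.0519)
member 4 (2-3): L=3.7696, (cx,cy)=(0.3473,0.9378)
solve A·x = −loads:
  F[0-1] = -930.7313 N (compression)
  F[0-2] = +801.0078 N (tension)
  F[1-2] = -2228.8367 N (compression)
  F[1-3] = +0.0000 N (tension)
  F[2-3] = +0.0000 N (tension)
  Rx@0 = -429.0200 N
  Ry@0 = +853.1622 N
  Ry@2 = +2079.9278 N

-2228.837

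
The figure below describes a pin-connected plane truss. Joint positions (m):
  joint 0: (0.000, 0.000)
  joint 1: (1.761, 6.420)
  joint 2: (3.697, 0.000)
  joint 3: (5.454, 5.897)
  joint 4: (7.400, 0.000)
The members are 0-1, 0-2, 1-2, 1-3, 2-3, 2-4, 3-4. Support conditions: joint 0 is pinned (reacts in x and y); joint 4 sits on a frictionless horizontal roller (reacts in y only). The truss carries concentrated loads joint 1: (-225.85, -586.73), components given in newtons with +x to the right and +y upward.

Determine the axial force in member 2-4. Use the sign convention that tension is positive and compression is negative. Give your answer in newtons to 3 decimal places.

N=5 nodes, M=7 members, R=3 reactions → 2N=10, M+R=10
member 0 (0-1): L=6.6571, (cx,cy)=(0.2645,0.9644)
member 1 (0-2): L=3.6970, (cx,cy)=(1.0000,0.0000)
member 2 (1-2): L=6.7056, (cx,cy)=(0.2887,-0.9574)
member 3 (1-3): L=3.7298, (cx,cy)=(0.9901,-0.1402)
member 4 (2-3): L=6.1532, (cx,cy)=(0.2855,0.9584)
member 5 (2-4): L=3.7030, (cx,cy)=(1.0000,0.0000)
member 6 (3-4): L=6.2098, (cx,cy)=(0.3134,-0.9496)
solve A·x = −loads:
  F[0-1] = -666.7969 N (compression)
  F[0-2] = -49.4636 N (compression)
  F[1-2] = +53.8001 N (tension)
  F[1-3] = +34.2692 N (tension)
  F[2-3] = -53.7467 N (compression)
  F[2-4] = -18.5836 N (compression)
  F[3-4] = +59.3013 N (tension)
  Rx@0 = +225.8500 N
  Ry@0 = +643.0443 N
  Ry@4 = -56.3143 N

-18.584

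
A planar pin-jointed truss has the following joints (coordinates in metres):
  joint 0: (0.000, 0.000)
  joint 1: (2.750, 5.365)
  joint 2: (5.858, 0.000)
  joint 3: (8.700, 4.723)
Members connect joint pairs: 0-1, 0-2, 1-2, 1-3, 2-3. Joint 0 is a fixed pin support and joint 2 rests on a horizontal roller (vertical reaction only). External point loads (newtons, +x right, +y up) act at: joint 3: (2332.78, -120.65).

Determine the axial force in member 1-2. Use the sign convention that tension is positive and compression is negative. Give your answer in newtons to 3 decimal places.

N=4 nodes, M=5 members, R=3 reactions → 2N=8, M+R=8
member 0 (0-1): L=6.0287, (cx,cy)=(0.4561,0.8899)
member 1 (0-2): L=5.8580, (cx,cy)=(1.0000,0.0000)
member 2 (1-2): L=6.2002, (cx,cy)=(0.5013,-0.8653)
member 3 (1-3): L=5.9845, (cx,cy)=(0.9942,-0.1073)
member 4 (2-3): L=5.5121, (cx,cy)=(0.5156,0.8568)
solve A·x = −loads:
  F[0-1] = +2179.2604 N (tension)
  F[0-2] = +1338.7142 N (tension)
  F[1-2] = -2522.9076 N (compression)
  F[1-3] = +2271.8377 N (tension)
  F[2-3] = +143.6270 N (tension)
  Rx@0 = -2332.7800 N
  Ry@0 = -1939.3321 N
  Ry@2 = +2059.9821 N

-2522.908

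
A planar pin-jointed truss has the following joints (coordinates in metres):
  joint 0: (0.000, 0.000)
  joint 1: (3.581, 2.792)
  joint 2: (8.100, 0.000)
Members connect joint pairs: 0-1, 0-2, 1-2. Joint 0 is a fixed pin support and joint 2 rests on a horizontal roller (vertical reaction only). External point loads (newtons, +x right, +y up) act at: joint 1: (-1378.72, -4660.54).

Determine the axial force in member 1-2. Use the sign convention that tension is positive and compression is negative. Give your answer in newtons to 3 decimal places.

N=3 nodes, M=3 members, R=3 reactions → 2N=6, M+R=6
member 0 (0-1): L=4.5408, (cx,cy)=(0.7886,0.6149)
member 1 (0-2): L=8.1000, (cx,cy)=(1.0000,0.0000)
member 2 (1-2): L=5.3119, (cx,cy)=(0.8507,-0.5256)
solve A·x = −loads:
  F[0-1] = -5001.6309 N (compression)
  F[0-2] = +2565.7077 N (tension)
  F[1-2] = -3015.9031 N (compression)
  Rx@0 = +1378.7200 N
  Ry@0 = +3075.3539 N
  Ry@2 = +1585.1861 N

-3015.903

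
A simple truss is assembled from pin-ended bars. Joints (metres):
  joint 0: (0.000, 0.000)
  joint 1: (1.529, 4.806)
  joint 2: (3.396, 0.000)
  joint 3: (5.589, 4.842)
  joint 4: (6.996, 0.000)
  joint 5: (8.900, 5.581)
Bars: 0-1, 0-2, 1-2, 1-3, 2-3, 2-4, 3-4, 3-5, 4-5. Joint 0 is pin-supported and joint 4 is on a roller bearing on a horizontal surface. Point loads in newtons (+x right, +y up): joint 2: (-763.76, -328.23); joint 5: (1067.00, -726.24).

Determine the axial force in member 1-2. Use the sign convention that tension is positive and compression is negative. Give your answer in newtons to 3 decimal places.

-938.110

N=6 nodes, M=9 members, R=3 reactions → 2N=12, M+R=12
member 0 (0-1): L=5.0434, (cx,cy)=(0.3032,0.9529)
member 1 (0-2): L=3.3960, (cx,cy)=(1.0000,0.0000)
member 2 (1-2): L=5.1559, (cx,cy)=(0.3621,-0.9321)
member 3 (1-3): L=4.0602, (cx,cy)=(1.0000,0.0089)
member 4 (2-3): L=5.3155, (cx,cy)=(0.4126,0.9109)
member 5 (2-4): L=3.6000, (cx,cy)=(1.0000,0.0000)
member 6 (3-4): L=5.0423, (cx,cy)=(0.2790,-0.9603)
member 7 (3-5): L=3.3925, (cx,cy)=(0.9760,0.2178)
member 8 (4-5): L=5.8968, (cx,cy)=(0.3229,0.9464)
solve A·x = −loads:
  F[0-1] = +923.3986 N (tension)
  F[0-2] = +23.2924 N (tension)
  F[1-2] = -938.1098 N (compression)
  F[1-3] = +619.6702 N (tension)
  F[2-3] = +1320.2778 N (tension)
  F[2-4] = -97.3521 N (compression)
  F[3-4] = -927.3705 N (compression)
  F[3-5] = +1458.1424 N (tension)
  F[4-5] = -1102.9510 N (compression)
  Rx@0 = -303.2400 N
  Ry@0 = -879.9400 N
  Ry@4 = +1934.4100 N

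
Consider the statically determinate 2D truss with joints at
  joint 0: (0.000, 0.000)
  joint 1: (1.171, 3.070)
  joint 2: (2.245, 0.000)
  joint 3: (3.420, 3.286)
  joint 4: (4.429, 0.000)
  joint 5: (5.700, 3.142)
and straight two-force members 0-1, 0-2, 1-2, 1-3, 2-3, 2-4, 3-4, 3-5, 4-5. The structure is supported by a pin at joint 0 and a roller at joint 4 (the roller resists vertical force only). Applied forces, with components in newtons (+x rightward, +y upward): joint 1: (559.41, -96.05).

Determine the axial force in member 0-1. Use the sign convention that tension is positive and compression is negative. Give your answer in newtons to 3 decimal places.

339.390

N=6 nodes, M=9 members, R=3 reactions → 2N=12, M+R=12
member 0 (0-1): L=3.2857, (cx,cy)=(0.3564,0.9343)
member 1 (0-2): L=2.2450, (cx,cy)=(1.0000,0.0000)
member 2 (1-2): L=3.2524, (cx,cy)=(0.3302,-0.9439)
member 3 (1-3): L=2.2593, (cx,cy)=(0.9954,0.0956)
member 4 (2-3): L=3.4898, (cx,cy)=(0.3367,0.9416)
member 5 (2-4): L=2.1840, (cx,cy)=(1.0000,0.0000)
member 6 (3-4): L=3.4374, (cx,cy)=(0.2935,-0.9559)
member 7 (3-5): L=2.2845, (cx,cy)=(0.9980,-0.0630)
member 8 (4-5): L=3.3893, (cx,cy)=(0.3750,0.9270)
solve A·x = −loads:
  F[0-1] = +339.3899 N (tension)
  F[0-2] = +438.4556 N (tension)
  F[1-2] = -466.6417 N (compression)
  F[1-3] = -285.6728 N (compression)
  F[2-3] = +467.7786 N (tension)
  F[2-4] = +126.8635 N (tension)
  F[3-4] = -432.1936 N (compression)
  F[3-5] = -0.0000 N (compression)
  F[4-5] = +0.0000 N (tension)
  Rx@0 = -559.4100 N
  Ry@0 = -317.1049 N
  Ry@4 = +413.1549 N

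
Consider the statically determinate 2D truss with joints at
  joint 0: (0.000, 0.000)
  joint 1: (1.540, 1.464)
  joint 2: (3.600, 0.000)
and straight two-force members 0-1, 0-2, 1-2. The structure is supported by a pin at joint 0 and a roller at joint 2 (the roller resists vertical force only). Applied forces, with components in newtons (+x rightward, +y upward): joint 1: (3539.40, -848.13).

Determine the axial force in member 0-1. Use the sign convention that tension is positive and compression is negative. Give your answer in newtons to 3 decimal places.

1384.676

N=3 nodes, M=3 members, R=3 reactions → 2N=6, M+R=6
member 0 (0-1): L=2.1248, (cx,cy)=(0.7248,0.6890)
member 1 (0-2): L=3.6000, (cx,cy)=(1.0000,0.0000)
member 2 (1-2): L=2.5272, (cx,cy)=(0.8151,-0.5793)
solve A·x = −loads:
  F[0-1] = +1384.6758 N (tension)
  F[0-2] = +2535.8363 N (tension)
  F[1-2] = -3110.9922 N (compression)
  Rx@0 = -3539.4000 N
  Ry@0 = -954.0372 N
  Ry@2 = +1802.1672 N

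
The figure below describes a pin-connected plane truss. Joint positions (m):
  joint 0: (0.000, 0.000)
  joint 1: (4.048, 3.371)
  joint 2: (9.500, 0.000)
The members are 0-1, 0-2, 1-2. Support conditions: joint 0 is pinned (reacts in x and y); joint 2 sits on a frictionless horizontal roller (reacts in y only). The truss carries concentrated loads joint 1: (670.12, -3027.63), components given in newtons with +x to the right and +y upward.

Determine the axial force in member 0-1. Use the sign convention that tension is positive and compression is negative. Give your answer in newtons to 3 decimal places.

-2343.648

N=3 nodes, M=3 members, R=3 reactions → 2N=6, M+R=6
member 0 (0-1): L=5.2678, (cx,cy)=(0.7684,0.6399)
member 1 (0-2): L=9.5000, (cx,cy)=(1.0000,0.0000)
member 2 (1-2): L=6.4100, (cx,cy)=(0.8505,-0.5259)
solve A·x = −loads:
  F[0-1] = -2343.6480 N (compression)
  F[0-2] = +2471.0707 N (tension)
  F[1-2] = -2905.2702 N (compression)
  Rx@0 = -670.1200 N
  Ry@0 = +1499.7541 N
  Ry@2 = +1527.8759 N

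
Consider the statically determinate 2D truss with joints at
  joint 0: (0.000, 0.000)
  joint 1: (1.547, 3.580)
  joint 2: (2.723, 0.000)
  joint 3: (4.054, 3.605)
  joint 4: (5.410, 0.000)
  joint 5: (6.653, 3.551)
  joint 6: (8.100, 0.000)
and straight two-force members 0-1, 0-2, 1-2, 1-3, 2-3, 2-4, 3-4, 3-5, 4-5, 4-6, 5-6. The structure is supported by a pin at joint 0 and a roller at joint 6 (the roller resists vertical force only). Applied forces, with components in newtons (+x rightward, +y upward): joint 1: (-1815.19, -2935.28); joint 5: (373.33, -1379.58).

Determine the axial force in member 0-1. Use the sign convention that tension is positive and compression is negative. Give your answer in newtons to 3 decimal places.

N=7 nodes, M=11 members, R=3 reactions → 2N=14, M+R=14
member 0 (0-1): L=3.8999, (cx,cy)=(0.3967,0.9180)
member 1 (0-2): L=2.7230, (cx,cy)=(1.0000,0.0000)
member 2 (1-2): L=3.7682, (cx,cy)=(0.3121,-0.9501)
member 3 (1-3): L=2.5071, (cx,cy)=(1.0000,0.0100)
member 4 (2-3): L=3.8429, (cx,cy)=(0.3464,0.9381)
member 5 (2-4): L=2.6870, (cx,cy)=(1.0000,0.0000)
member 6 (3-4): L=3.8516, (cx,cy)=(0.3521,-0.9360)
member 7 (3-5): L=2.5996, (cx,cy)=(0.9998,-0.0208)
member 8 (4-5): L=3.7623, (cx,cy)=(0.3304,0.9438)
member 9 (4-6): L=2.6900, (cx,cy)=(1.0000,0.0000)
member 10 (5-6): L=3.8345, (cx,cy)=(0.3774,-0.9261)
solve A·x = −loads:
  F[0-1] = -3551.0588 N (compression)
  F[0-2] = -33.2552 N (compression)
  F[1-2] = +344.6474 N (tension)
  F[1-3] = +299.0409 N (tension)
  F[2-3] = -349.0381 N (compression)
  F[2-4] = +195.1956 N (tension)
  F[3-4] = +345.3902 N (tension)
  F[3-5] = +56.5478 N (tension)
  F[4-5] = -342.5105 N (compression)
  F[4-6] = +429.9551 N (tension)
  F[5-6] = -1139.3669 N (compression)
  Rx@0 = +1441.8600 N
  Ry@0 = +3259.7318 N
  Ry@6 = +1055.1282 N

-3551.059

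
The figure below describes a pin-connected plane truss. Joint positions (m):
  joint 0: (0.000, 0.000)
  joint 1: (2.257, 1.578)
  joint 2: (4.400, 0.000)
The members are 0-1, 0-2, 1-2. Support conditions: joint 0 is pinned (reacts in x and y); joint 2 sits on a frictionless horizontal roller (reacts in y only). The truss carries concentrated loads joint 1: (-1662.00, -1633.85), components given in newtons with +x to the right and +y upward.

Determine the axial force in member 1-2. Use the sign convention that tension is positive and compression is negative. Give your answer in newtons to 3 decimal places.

N=3 nodes, M=3 members, R=3 reactions → 2N=6, M+R=6
member 0 (0-1): L=2.7539, (cx,cy)=(0.8196,0.5730)
member 1 (0-2): L=4.4000, (cx,cy)=(1.0000,0.0000)
member 2 (1-2): L=2.6613, (cx,cy)=(0.8052,-0.5929)
solve A·x = −loads:
  F[0-1] = -2428.9961 N (compression)
  F[0-2] = +328.6981 N (tension)
  F[1-2] = -408.1966 N (compression)
  Rx@0 = +1662.0000 N
  Ry@0 = +1391.8129 N
  Ry@2 = +242.0371 N

-408.197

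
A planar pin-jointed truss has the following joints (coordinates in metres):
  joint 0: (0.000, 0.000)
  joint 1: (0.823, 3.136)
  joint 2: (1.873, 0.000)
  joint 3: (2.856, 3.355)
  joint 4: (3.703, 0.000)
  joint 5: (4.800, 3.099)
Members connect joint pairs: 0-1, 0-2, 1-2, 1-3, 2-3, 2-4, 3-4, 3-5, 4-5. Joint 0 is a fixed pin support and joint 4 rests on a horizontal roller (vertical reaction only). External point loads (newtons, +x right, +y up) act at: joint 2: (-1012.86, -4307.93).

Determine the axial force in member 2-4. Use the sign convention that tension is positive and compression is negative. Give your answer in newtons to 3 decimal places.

N=6 nodes, M=9 members, R=3 reactions → 2N=12, M+R=12
member 0 (0-1): L=3.2422, (cx,cy)=(0.2538,0.9672)
member 1 (0-2): L=1.8730, (cx,cy)=(1.0000,0.0000)
member 2 (1-2): L=3.3071, (cx,cy)=(0.3175,-0.9483)
member 3 (1-3): L=2.0448, (cx,cy)=(0.9942,0.1071)
member 4 (2-3): L=3.4960, (cx,cy)=(0.2812,0.9597)
member 5 (2-4): L=1.8300, (cx,cy)=(1.0000,0.0000)
member 6 (3-4): L=3.4603, (cx,cy)=(0.2448,-0.9696)
member 7 (3-5): L=1.9608, (cx,cy)=(0.9914,-0.1306)
member 8 (4-5): L=3.2874, (cx,cy)=(0.3337,0.9427)
solve A·x = −loads:
  F[0-1] = -2201.0455 N (compression)
  F[0-2] = -454.1457 N (compression)
  F[1-2] = +2105.6989 N (tension)
  F[1-3] = -1234.3686 N (compression)
  F[2-3] = +2408.3428 N (tension)
  F[2-4] = +550.1025 N (tension)
  F[3-4] = -2247.3439 N (compression)
  F[3-5] = -0.0000 N (compression)
  F[4-5] = +0.0000 N (tension)
  Rx@0 = +1012.8600 N
  Ry@0 = +2128.9527 N
  Ry@4 = +2178.9773 N

550.102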